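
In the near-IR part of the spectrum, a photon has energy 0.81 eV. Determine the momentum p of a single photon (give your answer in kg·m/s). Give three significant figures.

(c = 2.99792458e8 m/s, 1 eV = 1.602176634e-19 J.)
First convert: E = 0.81 eV = 1.2978e-19 J.
For a photon p = E/c, so p = 4.329e-28 kg·m/s.
So p ≈ 4.33e-28 kg·m/s.

4.33e-28 kg·m/s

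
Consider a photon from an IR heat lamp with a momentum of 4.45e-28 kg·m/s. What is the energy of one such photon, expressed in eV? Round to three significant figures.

(c = 2.99792458e8 m/s, 1 eV = 1.602176634e-19 J.)
The photon relation is E = pc, giving E = 1.334e-19 J.
Converting to eV: E = 0.8327 eV ≈ 0.833 eV.

0.833 eV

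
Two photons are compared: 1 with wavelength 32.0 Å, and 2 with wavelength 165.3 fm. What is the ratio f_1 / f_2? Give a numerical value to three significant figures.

f_1 = 9.369e16 Hz (from wavelength = 32.0 Å, via f = c/λ).
f_2 = 1.814e21 Hz (from wavelength = 165.3 fm, via f = c/λ).
Ratio = 9.369e16 / 1.814e21 = 5.17e-5.

5.17e-5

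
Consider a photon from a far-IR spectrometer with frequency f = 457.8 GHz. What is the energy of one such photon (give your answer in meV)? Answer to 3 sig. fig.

1.89 meV

Take h = 6.62607015 × 10^-34 J·s, 1 eV = 1.602176634 × 10^-19 J.
In SI units: f = 457.8 GHz = 4.578 × 10^11 Hz.
The photon relation is E = hf, giving E = 3.033 × 10^-22 J.
Converting to meV: E = 1.893 meV ≈ 1.89 meV.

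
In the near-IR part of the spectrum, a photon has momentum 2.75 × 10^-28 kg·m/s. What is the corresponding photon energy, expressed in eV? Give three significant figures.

0.515 eV

Use c = 2.99792458 × 10^8 m/s, 1 eV = 1.602176634 × 10^-19 J.
For a photon E = pc, so E = 8.244 × 10^-20 J.
Converting to eV: E = 0.5146 eV ≈ 0.515 eV.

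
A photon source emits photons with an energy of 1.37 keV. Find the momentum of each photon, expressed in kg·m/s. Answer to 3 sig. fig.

7.32 × 10^-25 kg·m/s

Take c = 2.99792458 × 10^8 m/s, 1 eV = 1.602176634 × 10^-19 J.
Convert to SI: E = 1.37 keV = 2.1950 × 10^-16 J.
Apply p = E/c: p = 7.322 × 10^-25 kg·m/s.
So p ≈ 7.32 × 10^-25 kg·m/s.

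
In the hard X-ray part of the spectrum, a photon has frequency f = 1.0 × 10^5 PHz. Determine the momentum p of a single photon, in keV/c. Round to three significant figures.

414 keV/c

First convert: f = 1.0 × 10^5 PHz = 1.0 × 10^20 Hz.
For a photon p = hf/c, so p = 2.210 × 10^-22 kg·m/s.
Converting to keV/c: p = 413.6 keV/c ≈ 414 keV/c.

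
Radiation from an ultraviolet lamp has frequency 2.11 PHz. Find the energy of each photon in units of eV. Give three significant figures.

8.73 eV

Convert to SI: f = 2.11 PHz = 2.11 × 10^15 Hz.
Apply E = hf: E = 1.398 × 10^-18 J.
Converting to eV: E = 8.726 eV ≈ 8.73 eV.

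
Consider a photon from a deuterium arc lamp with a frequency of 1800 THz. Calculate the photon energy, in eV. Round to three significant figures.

7.44 eV

Use h = 6.62607015 × 10^-34 J·s, 1 eV = 1.602176634 × 10^-19 J.
In SI units: f = 1800 THz = 1.8 × 10^15 Hz.
Apply E = hf: E = 1.193 × 10^-18 J.
Converting to eV: E = 7.444 eV ≈ 7.44 eV.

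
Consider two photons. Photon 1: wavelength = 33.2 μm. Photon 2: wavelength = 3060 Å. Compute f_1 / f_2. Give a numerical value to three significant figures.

9.22e-3

f_1 = 9.030e12 Hz (from wavelength = 33.2 μm, via f = c/λ).
f_2 = 9.797e14 Hz (from wavelength = 3060 Å, via f = c/λ).
Ratio = 9.030e12 / 9.797e14 = 9.22e-3.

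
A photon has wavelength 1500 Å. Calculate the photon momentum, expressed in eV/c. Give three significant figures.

8.27 eV/c

Take h = 6.62607015 × 10^-34 J·s, c = 2.99792458 × 10^8 m/s, 1 eV = 1.602176634 × 10^-19 J.
First convert: λ = 1500 Å = 1.5 × 10^-7 m.
Since p = h/λ for a photon, p = 4.417 × 10^-27 kg·m/s.
Converting to eV/c: p = 8.266 eV/c ≈ 8.27 eV/c.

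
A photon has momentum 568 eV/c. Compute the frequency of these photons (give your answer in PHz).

Take h = 6.62607015 × 10^-34 J·s, c = 2.99792458 × 10^8 m/s, 1 eV = 1.602176634 × 10^-19 J.
Convert to SI: p = 568 eV/c = 3.0356 × 10^-25 kg·m/s.
For a photon f = pc/h, so f = 1.373 × 10^17 Hz.
Converting to PHz: f = 137.3 PHz ≈ 137 PHz.

137 PHz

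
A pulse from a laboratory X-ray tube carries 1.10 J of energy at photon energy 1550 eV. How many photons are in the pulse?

4.43·10^15 photons

Per-photon energy: E = 2.483·10^-16 J (from energy = 1550 eV).
N = E_total / E_photon = 1.10 J / 2.483·10^-16 J = 4.43·10^15.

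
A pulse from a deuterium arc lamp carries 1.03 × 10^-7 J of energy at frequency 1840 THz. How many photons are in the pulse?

Per-photon energy: E = 1.219 × 10^-18 J (from frequency = 1840 THz).
N = E_total / E_photon = 1.03 × 10^-7 J / 1.219 × 10^-18 J = 8.45 × 10^10.

8.45 × 10^10 photons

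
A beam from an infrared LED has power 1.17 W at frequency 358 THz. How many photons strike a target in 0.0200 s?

Total energy: E_total = P·t = 1.17 × 0.0200 = 0.02340 J.
Per-photon energy: E = 2.372 × 10^-19 J.
N = E_total / E_photon = 9.86 × 10^16.

9.86 × 10^16 photons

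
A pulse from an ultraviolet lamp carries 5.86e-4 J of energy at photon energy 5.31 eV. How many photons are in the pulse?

Per-photon energy: E = 8.508e-19 J (from energy = 5.31 eV).
N = E_total / E_photon = 5.86e-4 J / 8.508e-19 J = 6.89e14.

6.89e14 photons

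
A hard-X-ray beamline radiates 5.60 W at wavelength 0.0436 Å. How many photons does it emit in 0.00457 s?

5.62·10^11 photons

Total energy: E_total = P·t = 5.60 × 0.00457 = 0.02559 J.
Per-photon energy: E = 4.556·10^-14 J.
N = E_total / E_photon = 5.62·10^11.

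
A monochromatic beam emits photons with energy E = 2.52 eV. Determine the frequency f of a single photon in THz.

Convert to SI: E = 2.52 eV = 4.0375e-19 J.
Apply f = E/h: f = 6.093e14 Hz.
Converting to THz: f = 609.3 THz ≈ 609 THz.

609 THz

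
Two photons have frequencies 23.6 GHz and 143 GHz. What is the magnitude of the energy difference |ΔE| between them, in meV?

0.494 meV

Using E = hf: E₁ = 1.564e-23 J, E₂ = 9.475e-23 J.
|ΔE| = |1.564e-23 − 9.475e-23| = 7.91e-23 J = 0.494 meV.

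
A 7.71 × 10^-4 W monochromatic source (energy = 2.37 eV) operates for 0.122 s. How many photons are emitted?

Total energy: E_total = P·t = 7.71 × 10^-4 × 0.122 = 9.406 × 10^-5 J.
Per-photon energy: E = 3.797 × 10^-19 J.
N = E_total / E_photon = 2.48 × 10^14.

2.48 × 10^14 photons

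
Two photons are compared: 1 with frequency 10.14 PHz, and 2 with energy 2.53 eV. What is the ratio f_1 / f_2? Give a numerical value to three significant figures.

f_1 = 1.014e16 Hz (from frequency = 10.14 PHz, via f given directly).
f_2 = 6.118e14 Hz (from energy = 2.53 eV, via f = E/h).
Ratio = 1.014e16 / 6.118e14 = 16.6.

16.6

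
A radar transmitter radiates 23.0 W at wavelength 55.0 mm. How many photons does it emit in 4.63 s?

Total energy: E_total = P·t = 23.0 × 4.63 = 106.5 J.
Per-photon energy: E = 3.612e-24 J.
N = E_total / E_photon = 2.95e25.

2.95e25 photons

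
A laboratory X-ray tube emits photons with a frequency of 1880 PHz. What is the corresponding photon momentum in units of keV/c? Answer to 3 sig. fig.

Convert to SI: f = 1880 PHz = 1.88 × 10^18 Hz.
The photon relation is p = hf/c, giving p = 4.155 × 10^-24 kg·m/s.
Converting to keV/c: p = 7.775 keV/c ≈ 7.78 keV/c.

7.78 keV/c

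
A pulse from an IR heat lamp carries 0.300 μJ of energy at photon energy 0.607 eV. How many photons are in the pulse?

3.08 × 10^12 photons

Per-photon energy: E = 9.725 × 10^-20 J (from energy = 0.607 eV).
N = E_total / E_photon = 3.00 × 10^-7 J / 9.725 × 10^-20 J = 3.08 × 10^12.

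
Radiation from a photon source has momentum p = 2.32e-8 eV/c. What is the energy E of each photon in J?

Take c = 2.99792458e8 m/s, 1 eV = 1.602176634e-19 J.
Convert to SI: p = 2.32e-8 eV/c = 1.2399e-35 kg·m/s.
The photon relation is E = pc, giving E = 3.717e-27 J.
So E ≈ 3.72e-27 J.

3.72e-27 J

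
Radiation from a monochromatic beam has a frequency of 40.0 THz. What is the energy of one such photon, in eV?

0.165 eV

Use h = 6.62607015e-34 J·s, 1 eV = 1.602176634e-19 J.
First convert: f = 40.0 THz = 4.00e13 Hz.
Since E = hf for a photon, E = 2.650e-20 J.
Converting to eV: E = 0.1654 eV ≈ 0.165 eV.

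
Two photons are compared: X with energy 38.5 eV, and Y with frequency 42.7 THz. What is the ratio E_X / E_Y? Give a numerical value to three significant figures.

218

E_X = 6.168 × 10^-18 J (from energy = 38.5 eV, via E given directly).
E_Y = 2.829 × 10^-20 J (from frequency = 42.7 THz, via E = hf).
Ratio = 6.168 × 10^-18 / 2.829 × 10^-20 = 218.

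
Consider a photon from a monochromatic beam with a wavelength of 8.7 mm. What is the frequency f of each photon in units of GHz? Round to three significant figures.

Convert to SI: λ = 8.7 mm = 0.0087 m.
For a photon f = c/λ, so f = 3.446e10 Hz.
Converting to GHz: f = 34.46 GHz ≈ 34.5 GHz.

34.5 GHz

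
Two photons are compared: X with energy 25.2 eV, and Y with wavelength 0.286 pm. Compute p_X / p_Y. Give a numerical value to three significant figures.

5.81·10^-6

p_X = 1.347·10^-26 kg·m/s (from energy = 25.2 eV, via p = E/c).
p_Y = 2.317·10^-21 kg·m/s (from wavelength = 0.286 pm, via p = h/λ).
Ratio = 1.347·10^-26 / 2.317·10^-21 = 5.81·10^-6.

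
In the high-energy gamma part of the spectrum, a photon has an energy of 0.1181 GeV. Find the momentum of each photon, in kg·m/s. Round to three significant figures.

Convert to SI: E = 0.1181 GeV = 1.8922 × 10^-11 J.
Apply p = E/c: p = 6.312 × 10^-20 kg·m/s.
So p ≈ 6.31 × 10^-20 kg·m/s.

6.31 × 10^-20 kg·m/s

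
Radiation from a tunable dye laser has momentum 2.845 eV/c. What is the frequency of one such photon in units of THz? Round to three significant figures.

688 THz

Use h = 6.62607015 × 10^-34 J·s, c = 2.99792458 × 10^8 m/s, 1 eV = 1.602176634 × 10^-19 J.
Convert to SI: p = 2.845 eV/c = 1.5204 × 10^-27 kg·m/s.
Apply f = pc/h: f = 6.879 × 10^14 Hz.
Converting to THz: f = 687.9 THz ≈ 688 THz.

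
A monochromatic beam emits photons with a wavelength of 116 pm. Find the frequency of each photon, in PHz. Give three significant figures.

2580 PHz

In SI units: λ = 116 pm = 1.16 × 10^-10 m.
Since f = c/λ for a photon, f = 2.584 × 10^18 Hz.
Converting to PHz: f = 2584 PHz ≈ 2580 PHz.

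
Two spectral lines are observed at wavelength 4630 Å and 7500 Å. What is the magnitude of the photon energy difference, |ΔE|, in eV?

1.02 eV

Using E = hc/λ: E₁ = 4.290 × 10^-19 J, E₂ = 2.649 × 10^-19 J.
|ΔE| = |4.290 × 10^-19 − 2.649 × 10^-19| = 1.64 × 10^-19 J = 1.02 eV.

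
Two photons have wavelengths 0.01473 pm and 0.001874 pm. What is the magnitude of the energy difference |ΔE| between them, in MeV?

577 MeV

Using E = hc/λ: E₁ = 1.3486 × 10^-11 J, E₂ = 1.0600 × 10^-10 J.
|ΔE| = |1.3486 × 10^-11 − 1.0600 × 10^-10| = 9.25 × 10^-11 J = 577 MeV.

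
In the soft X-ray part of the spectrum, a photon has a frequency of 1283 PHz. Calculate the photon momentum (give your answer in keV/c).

5.31 keV/c

Convert to SI: f = 1283 PHz = 1.283e18 Hz.
Apply p = hf/c: p = 2.836e-24 kg·m/s.
Converting to keV/c: p = 5.306 keV/c ≈ 5.31 keV/c.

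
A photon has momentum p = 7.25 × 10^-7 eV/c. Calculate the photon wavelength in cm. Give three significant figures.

Use h = 6.62607015 × 10^-34 J·s, c = 2.99792458 × 10^8 m/s, 1 eV = 1.602176634 × 10^-19 J.
First convert: p = 7.25 × 10^-7 eV/c = 3.8746 × 10^-34 kg·m/s.
Since λ = h/p for a photon, λ = 1.710 m.
Converting to cm: λ = 171.0 cm ≈ 171 cm.

171 cm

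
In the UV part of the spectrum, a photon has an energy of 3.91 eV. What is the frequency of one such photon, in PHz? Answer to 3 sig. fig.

Convert to SI: E = 3.91 eV = 6.2645e-19 J.
Since f = E/h for a photon, f = 9.454e14 Hz.
Converting to PHz: f = 0.9454 PHz ≈ 0.945 PHz.

0.945 PHz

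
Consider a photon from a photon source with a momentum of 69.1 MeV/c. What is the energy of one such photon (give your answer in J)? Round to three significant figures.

1.11 × 10^-11 J

Convert to SI: p = 69.1 MeV/c = 3.6929 × 10^-20 kg·m/s.
For a photon E = pc, so E = 1.107 × 10^-11 J.
So E ≈ 1.11 × 10^-11 J.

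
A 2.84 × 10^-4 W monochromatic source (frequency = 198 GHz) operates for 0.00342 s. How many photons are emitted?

Total energy: E_total = P·t = 2.84 × 10^-4 × 0.00342 = 9.713 × 10^-7 J.
Per-photon energy: E = 1.312 × 10^-22 J.
N = E_total / E_photon = 7.40 × 10^15.

7.40 × 10^15 photons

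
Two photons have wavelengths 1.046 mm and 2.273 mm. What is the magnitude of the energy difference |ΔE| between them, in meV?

0.640 meV

Using E = hc/λ: E₁ = 1.8991·10^-22 J, E₂ = 8.7393·10^-23 J.
|ΔE| = |1.8991·10^-22 − 8.7393·10^-23| = 1.03·10^-22 J = 0.640 meV.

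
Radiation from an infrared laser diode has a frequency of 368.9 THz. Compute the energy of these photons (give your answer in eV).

Use h = 6.62607015 × 10^-34 J·s, 1 eV = 1.602176634 × 10^-19 J.
Convert to SI: f = 368.9 THz = 3.689 × 10^14 Hz.
Apply E = hf: E = 2.444 × 10^-19 J.
Converting to eV: E = 1.526 eV ≈ 1.53 eV.

1.53 eV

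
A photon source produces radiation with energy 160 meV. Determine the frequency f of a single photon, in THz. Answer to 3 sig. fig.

Take h = 6.62607015 × 10^-34 J·s, 1 eV = 1.602176634 × 10^-19 J.
First convert: E = 160 meV = 2.5635 × 10^-20 J.
The photon relation is f = E/h, giving f = 3.869 × 10^13 Hz.
Converting to THz: f = 38.69 THz ≈ 38.7 THz.

38.7 THz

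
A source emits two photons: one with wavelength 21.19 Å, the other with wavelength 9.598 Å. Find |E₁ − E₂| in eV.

Using E = hc/λ: E₁ = 9.3744e-17 J, E₂ = 2.0696e-16 J.
|ΔE| = |9.3744e-17 − 2.0696e-16| = 1.13e-16 J = 707 eV.

707 eV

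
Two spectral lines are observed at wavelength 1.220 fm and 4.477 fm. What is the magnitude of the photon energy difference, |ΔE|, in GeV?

Using E = hc/λ: E₁ = 1.6282e-10 J, E₂ = 4.4370e-11 J.
|ΔE| = |1.6282e-10 − 4.4370e-11| = 1.18e-10 J = 0.739 GeV.

0.739 GeV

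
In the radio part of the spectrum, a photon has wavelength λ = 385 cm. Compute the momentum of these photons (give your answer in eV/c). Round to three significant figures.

Convert to SI: λ = 385 cm = 3.85 m.
The photon relation is p = h/λ, giving p = 1.721e-34 kg·m/s.
Converting to eV/c: p = 3.220e-7 eV/c ≈ 3.22e-7 eV/c.

3.22e-7 eV/c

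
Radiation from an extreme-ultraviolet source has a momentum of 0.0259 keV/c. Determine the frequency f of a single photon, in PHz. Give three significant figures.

6.26 PHz

Convert to SI: p = 0.0259 keV/c = 1.3842·10^-26 kg·m/s.
Apply f = pc/h: f = 6.263·10^15 Hz.
Converting to PHz: f = 6.263 PHz ≈ 6.26 PHz.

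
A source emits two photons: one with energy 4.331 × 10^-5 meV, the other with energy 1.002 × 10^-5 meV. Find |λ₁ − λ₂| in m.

95.1 m

Using λ = hc/E: λ₁ = 28.627 m, λ₂ = 123.74 m.
|Δλ| = |28.627 − 123.74| = 95.1 m.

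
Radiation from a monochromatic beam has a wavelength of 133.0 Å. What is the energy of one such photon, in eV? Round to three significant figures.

93.2 eV

Take h = 6.62607015e-34 J·s, c = 2.99792458e8 m/s, 1 eV = 1.602176634e-19 J.
Convert to SI: λ = 133.0 Å = 1.330e-8 m.
For a photon E = hc/λ, so E = 1.494e-17 J.
Converting to eV: E = 93.22 eV ≈ 93.2 eV.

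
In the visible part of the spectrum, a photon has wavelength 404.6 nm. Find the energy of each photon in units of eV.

3.06 eV

Take h = 6.62607015 × 10^-34 J·s, c = 2.99792458 × 10^8 m/s, 1 eV = 1.602176634 × 10^-19 J.
Convert to SI: λ = 404.6 nm = 4.046 × 10^-7 m.
Since E = hc/λ for a photon, E = 4.910 × 10^-19 J.
Converting to eV: E = 3.064 eV ≈ 3.06 eV.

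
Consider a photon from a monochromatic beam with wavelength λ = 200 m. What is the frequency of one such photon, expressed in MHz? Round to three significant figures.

1.50 MHz

For a photon f = c/λ, so f = 1.499 × 10^6 Hz.
Converting to MHz: f = 1.499 MHz ≈ 1.50 MHz.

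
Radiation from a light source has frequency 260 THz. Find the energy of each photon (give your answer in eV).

(h = 6.62607015 × 10^-34 J·s, 1 eV = 1.602176634 × 10^-19 J.)
Convert to SI: f = 260 THz = 2.60 × 10^14 Hz.
Since E = hf for a photon, E = 1.723 × 10^-19 J.
Converting to eV: E = 1.075 eV ≈ 1.08 eV.

1.08 eV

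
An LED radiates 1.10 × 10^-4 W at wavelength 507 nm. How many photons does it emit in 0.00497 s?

1.40 × 10^12 photons

Total energy: E_total = P·t = 1.10 × 10^-4 × 0.00497 = 5.467 × 10^-7 J.
Per-photon energy: E = 3.918 × 10^-19 J.
N = E_total / E_photon = 1.40 × 10^12.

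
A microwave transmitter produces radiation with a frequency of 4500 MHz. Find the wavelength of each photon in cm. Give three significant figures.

6.66 cm

Use c = 2.99792458e8 m/s.
Convert to SI: f = 4500 MHz = 4.5e9 Hz.
Apply λ = c/f: λ = 0.06662 m.
Converting to cm: λ = 6.662 cm ≈ 6.66 cm.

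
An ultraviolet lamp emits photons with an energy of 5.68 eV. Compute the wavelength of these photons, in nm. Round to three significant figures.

In SI units: E = 5.68 eV = 9.1004 × 10^-19 J.
The photon relation is λ = hc/E, giving λ = 2.183 × 10^-7 m.
Converting to nm: λ = 218.3 nm ≈ 218 nm.

218 nm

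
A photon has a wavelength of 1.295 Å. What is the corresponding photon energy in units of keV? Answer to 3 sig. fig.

9.57 keV

Convert to SI: λ = 1.295 Å = 1.295e-10 m.
The photon relation is E = hc/λ, giving E = 1.534e-15 J.
Converting to keV: E = 9.574 keV ≈ 9.57 keV.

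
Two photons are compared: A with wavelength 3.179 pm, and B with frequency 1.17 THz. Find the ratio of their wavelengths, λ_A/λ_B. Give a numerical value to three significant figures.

1.24·10^-8

λ_A = 3.179·10^-12 m (from wavelength = 3.179 pm, via λ given directly).
λ_B = 2.562·10^-4 m (from frequency = 1.17 THz, via λ = c/f).
Ratio = 3.179·10^-12 / 2.562·10^-4 = 1.24·10^-8.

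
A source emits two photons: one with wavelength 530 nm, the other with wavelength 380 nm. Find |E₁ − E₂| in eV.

0.923 eV

Using E = hc/λ: E₁ = 3.748 × 10^-19 J, E₂ = 5.227 × 10^-19 J.
|ΔE| = |3.748 × 10^-19 − 5.227 × 10^-19| = 1.48 × 10^-19 J = 0.923 eV.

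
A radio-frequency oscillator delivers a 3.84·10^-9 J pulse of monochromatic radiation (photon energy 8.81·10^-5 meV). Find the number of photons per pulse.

Per-photon energy: E = 1.412·10^-26 J (from energy = 8.81·10^-5 meV).
N = E_total / E_photon = 3.84·10^-9 J / 1.412·10^-26 J = 2.72·10^17.

2.72·10^17 photons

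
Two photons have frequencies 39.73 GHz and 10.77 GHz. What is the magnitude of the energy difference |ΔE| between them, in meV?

0.120 meV

Using E = hf: E₁ = 2.6325e-23 J, E₂ = 7.1363e-24 J.
|ΔE| = |2.6325e-23 − 7.1363e-24| = 1.92e-23 J = 0.120 meV.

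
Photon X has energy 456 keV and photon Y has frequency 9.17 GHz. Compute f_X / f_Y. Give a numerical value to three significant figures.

f_X = 1.103 × 10^20 Hz (from energy = 456 keV, via f = E/h).
f_Y = 9.170 × 10^9 Hz (from frequency = 9.17 GHz, via f given directly).
Ratio = 1.103 × 10^20 / 9.170 × 10^9 = 1.20 × 10^10.

1.20 × 10^10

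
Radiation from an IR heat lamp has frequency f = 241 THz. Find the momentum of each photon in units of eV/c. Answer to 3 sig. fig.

Convert to SI: f = 241 THz = 2.41e14 Hz.
Apply p = hf/c: p = 5.327e-28 kg·m/s.
Converting to eV/c: p = 0.9967 eV/c ≈ 0.997 eV/c.

0.997 eV/c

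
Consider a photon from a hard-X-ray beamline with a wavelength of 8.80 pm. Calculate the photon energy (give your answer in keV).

141 keV

(h = 6.62607015 × 10^-34 J·s, c = 2.99792458 × 10^8 m/s, 1 eV = 1.602176634 × 10^-19 J.)
Convert to SI: λ = 8.80 pm = 8.80 × 10^-12 m.
The photon relation is E = hc/λ, giving E = 2.257 × 10^-14 J.
Converting to keV: E = 140.9 keV ≈ 141 keV.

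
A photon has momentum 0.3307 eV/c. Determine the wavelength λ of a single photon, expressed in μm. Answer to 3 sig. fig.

Use h = 6.62607015 × 10^-34 J·s, c = 2.99792458 × 10^8 m/s, 1 eV = 1.602176634 × 10^-19 J.
In SI units: p = 0.3307 eV/c = 1.7674 × 10^-28 kg·m/s.
For a photon λ = h/p, so λ = 3.749 × 10^-6 m.
Converting to μm: λ = 3.749 μm ≈ 3.75 μm.

3.75 μm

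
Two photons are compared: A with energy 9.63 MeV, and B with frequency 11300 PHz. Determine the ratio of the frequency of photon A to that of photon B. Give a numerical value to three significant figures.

206

f_A = 2.329 × 10^21 Hz (from energy = 9.63 MeV, via f = E/h).
f_B = 1.130 × 10^19 Hz (from frequency = 11300 PHz, via f given directly).
Ratio = 2.329 × 10^21 / 1.130 × 10^19 = 206.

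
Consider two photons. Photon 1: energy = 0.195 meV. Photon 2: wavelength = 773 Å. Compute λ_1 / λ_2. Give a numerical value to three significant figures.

8.23 × 10^4

λ_1 = 0.006358 m (from energy = 0.195 meV, via λ = hc/E).
λ_2 = 7.730 × 10^-8 m (from wavelength = 773 Å, via λ given directly).
Ratio = 0.006358 / 7.730 × 10^-8 = 8.23 × 10^4.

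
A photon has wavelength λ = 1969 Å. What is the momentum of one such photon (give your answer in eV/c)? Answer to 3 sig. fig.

6.30 eV/c

(h = 6.62607015e-34 J·s, c = 2.99792458e8 m/s, 1 eV = 1.602176634e-19 J.)
Convert to SI: λ = 1969 Å = 1.969e-7 m.
The photon relation is p = h/λ, giving p = 3.365e-27 kg·m/s.
Converting to eV/c: p = 6.297 eV/c ≈ 6.30 eV/c.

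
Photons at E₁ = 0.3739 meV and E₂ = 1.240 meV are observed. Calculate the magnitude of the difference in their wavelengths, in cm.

Using λ = hc/E: λ₁ = 0.0033160 m, λ₂ = 9.9987 × 10^-4 m.
|Δλ| = |0.0033160 − 9.9987 × 10^-4| = 0.00232 m = 0.232 cm.

0.232 cm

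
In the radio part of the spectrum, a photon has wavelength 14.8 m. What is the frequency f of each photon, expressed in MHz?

20.3 MHz

Apply f = c/λ: f = 2.026e7 Hz.
Converting to MHz: f = 20.26 MHz ≈ 20.3 MHz.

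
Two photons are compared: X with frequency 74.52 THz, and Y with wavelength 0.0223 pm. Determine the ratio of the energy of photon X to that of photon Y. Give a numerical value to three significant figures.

E_X = 4.938e-20 J (from frequency = 74.52 THz, via E = hf).
E_Y = 8.908e-12 J (from wavelength = 0.0223 pm, via E = hc/λ).
Ratio = 4.938e-20 / 8.908e-12 = 5.54e-9.

5.54e-9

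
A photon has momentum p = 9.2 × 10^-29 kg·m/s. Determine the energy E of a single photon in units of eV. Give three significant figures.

Use c = 2.99792458 × 10^8 m/s, 1 eV = 1.602176634 × 10^-19 J.
Apply E = pc: E = 2.758 × 10^-20 J.
Converting to eV: E = 0.1721 eV ≈ 0.172 eV.

0.172 eV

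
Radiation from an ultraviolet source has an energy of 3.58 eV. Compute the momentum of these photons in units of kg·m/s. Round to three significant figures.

First convert: E = 3.58 eV = 5.7358e-19 J.
Since p = E/c for a photon, p = 1.913e-27 kg·m/s.
So p ≈ 1.91e-27 kg·m/s.

1.91e-27 kg·m/s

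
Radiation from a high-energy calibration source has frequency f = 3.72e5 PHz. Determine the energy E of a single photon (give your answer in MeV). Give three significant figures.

In SI units: f = 3.72e5 PHz = 3.72e20 Hz.
For a photon E = hf, so E = 2.465e-13 J.
Converting to MeV: E = 1.538 MeV ≈ 1.54 MeV.

1.54 MeV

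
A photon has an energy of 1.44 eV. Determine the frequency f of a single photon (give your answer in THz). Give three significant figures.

348 THz

Use h = 6.62607015 × 10^-34 J·s, 1 eV = 1.602176634 × 10^-19 J.
Convert to SI: E = 1.44 eV = 2.3071 × 10^-19 J.
The photon relation is f = E/h, giving f = 3.482 × 10^14 Hz.
Converting to THz: f = 348.2 THz ≈ 348 THz.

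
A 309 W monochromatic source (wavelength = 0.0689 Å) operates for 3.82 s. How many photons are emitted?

Total energy: E_total = P·t = 309 × 3.82 = 1180 J.
Per-photon energy: E = 2.883e-14 J.
N = E_total / E_photon = 4.09e16.

4.09e16 photons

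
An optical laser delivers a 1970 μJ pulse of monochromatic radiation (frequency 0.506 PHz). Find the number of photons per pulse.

5.88 × 10^15 photons

Per-photon energy: E = 3.353 × 10^-19 J (from frequency = 0.506 PHz).
N = E_total / E_photon = 0.00197 J / 3.353 × 10^-19 J = 5.88 × 10^15.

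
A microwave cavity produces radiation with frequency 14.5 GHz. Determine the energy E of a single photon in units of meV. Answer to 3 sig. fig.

Take h = 6.62607015e-34 J·s, 1 eV = 1.602176634e-19 J.
Convert to SI: f = 14.5 GHz = 1.45e10 Hz.
Apply E = hf: E = 9.608e-24 J.
Converting to meV: E = 0.05997 meV ≈ 0.0600 meV.

0.0600 meV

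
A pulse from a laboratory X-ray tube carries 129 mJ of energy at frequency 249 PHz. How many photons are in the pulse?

7.82 × 10^14 photons

Per-photon energy: E = 1.650 × 10^-16 J (from frequency = 249 PHz).
N = E_total / E_photon = 0.129 J / 1.650 × 10^-16 J = 7.82 × 10^14.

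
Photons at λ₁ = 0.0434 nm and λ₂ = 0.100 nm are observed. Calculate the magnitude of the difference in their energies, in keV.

16.2 keV

Using E = hc/λ: E₁ = 4.577e-15 J, E₂ = 1.986e-15 J.
|ΔE| = |4.577e-15 − 1.986e-15| = 2.59e-15 J = 16.2 keV.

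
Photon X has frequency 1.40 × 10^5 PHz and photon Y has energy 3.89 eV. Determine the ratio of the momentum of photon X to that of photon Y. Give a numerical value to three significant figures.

p_X = 3.094 × 10^-22 kg·m/s (from frequency = 1.40 × 10^5 PHz, via p = hf/c).
p_Y = 2.079 × 10^-27 kg·m/s (from energy = 3.89 eV, via p = E/c).
Ratio = 3.094 × 10^-22 / 2.079 × 10^-27 = 1.49 × 10^5.

1.49 × 10^5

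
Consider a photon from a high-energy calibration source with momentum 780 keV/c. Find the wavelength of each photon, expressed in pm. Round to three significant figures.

Convert to SI: p = 780 keV/c = 4.1685 × 10^-22 kg·m/s.
For a photon λ = h/p, so λ = 1.590 × 10^-12 m.
Converting to pm: λ = 1.590 pm ≈ 1.59 pm.

1.59 pm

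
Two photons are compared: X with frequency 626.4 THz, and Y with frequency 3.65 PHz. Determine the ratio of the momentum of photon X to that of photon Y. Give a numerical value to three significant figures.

p_X = 1.384 × 10^-27 kg·m/s (from frequency = 626.4 THz, via p = hf/c).
p_Y = 8.067 × 10^-27 kg·m/s (from frequency = 3.65 PHz, via p = hf/c).
Ratio = 1.384 × 10^-27 / 8.067 × 10^-27 = 0.172.

0.172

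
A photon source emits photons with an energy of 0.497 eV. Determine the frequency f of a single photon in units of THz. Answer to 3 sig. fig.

In SI units: E = 0.497 eV = 7.9628 × 10^-20 J.
Apply f = E/h: f = 1.202 × 10^14 Hz.
Converting to THz: f = 120.2 THz ≈ 120 THz.

120 THz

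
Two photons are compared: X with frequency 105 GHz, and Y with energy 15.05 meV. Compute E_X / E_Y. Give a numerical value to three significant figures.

E_X = 6.957·10^-23 J (from frequency = 105 GHz, via E = hf).
E_Y = 2.411·10^-21 J (from energy = 15.05 meV, via E given directly).
Ratio = 6.957·10^-23 / 2.411·10^-21 = 0.0289.

0.0289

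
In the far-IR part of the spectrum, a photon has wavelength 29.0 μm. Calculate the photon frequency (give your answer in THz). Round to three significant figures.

10.3 THz

(c = 2.99792458e8 m/s.)
In SI units: λ = 29.0 μm = 2.90e-5 m.
Apply f = c/λ: f = 1.034e13 Hz.
Converting to THz: f = 10.34 THz ≈ 10.3 THz.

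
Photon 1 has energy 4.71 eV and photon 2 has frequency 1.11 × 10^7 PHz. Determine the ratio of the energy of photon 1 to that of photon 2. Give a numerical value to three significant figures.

E_1 = 7.546 × 10^-19 J (from energy = 4.71 eV, via E given directly).
E_2 = 7.355 × 10^-12 J (from frequency = 1.11 × 10^7 PHz, via E = hf).
Ratio = 7.546 × 10^-19 / 7.355 × 10^-12 = 1.03 × 10^-7.

1.03 × 10^-7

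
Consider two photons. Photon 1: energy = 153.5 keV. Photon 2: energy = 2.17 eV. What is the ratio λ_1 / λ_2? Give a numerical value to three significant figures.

1.41 × 10^-5

λ_1 = 8.077 × 10^-12 m (from energy = 153.5 keV, via λ = hc/E).
λ_2 = 5.714 × 10^-7 m (from energy = 2.17 eV, via λ = hc/E).
Ratio = 8.077 × 10^-12 / 5.714 × 10^-7 = 1.41 × 10^-5.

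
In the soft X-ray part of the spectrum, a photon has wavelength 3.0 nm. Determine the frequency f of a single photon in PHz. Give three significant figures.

99.9 PHz

Use c = 2.99792458e8 m/s.
In SI units: λ = 3.0 nm = 3.0e-9 m.
The photon relation is f = c/λ, giving f = 9.993e16 Hz.
Converting to PHz: f = 99.93 PHz ≈ 99.9 PHz.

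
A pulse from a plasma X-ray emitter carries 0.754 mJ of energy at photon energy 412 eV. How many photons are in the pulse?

1.14e13 photons

Per-photon energy: E = 6.601e-17 J (from energy = 412 eV).
N = E_total / E_photon = 7.54e-4 J / 6.601e-17 J = 1.14e13.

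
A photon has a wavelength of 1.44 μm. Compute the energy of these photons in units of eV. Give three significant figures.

0.861 eV

Take h = 6.62607015e-34 J·s, c = 2.99792458e8 m/s, 1 eV = 1.602176634e-19 J.
First convert: λ = 1.44 μm = 1.44e-6 m.
For a photon E = hc/λ, so E = 1.379e-19 J.
Converting to eV: E = 0.8610 eV ≈ 0.861 eV.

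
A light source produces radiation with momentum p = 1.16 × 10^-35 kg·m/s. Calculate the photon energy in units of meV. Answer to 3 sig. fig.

2.17 × 10^-5 meV

Use c = 2.99792458 × 10^8 m/s, 1 eV = 1.602176634 × 10^-19 J.
Since E = pc for a photon, E = 3.478 × 10^-27 J.
Converting to meV: E = 2.171 × 10^-5 meV ≈ 2.17 × 10^-5 meV.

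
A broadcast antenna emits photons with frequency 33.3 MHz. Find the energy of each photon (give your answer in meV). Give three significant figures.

Use h = 6.62607015 × 10^-34 J·s, 1 eV = 1.602176634 × 10^-19 J.
First convert: f = 33.3 MHz = 3.33 × 10^7 Hz.
The photon relation is E = hf, giving E = 2.206 × 10^-26 J.
Converting to meV: E = 1.377 × 10^-4 meV ≈ 1.38 × 10^-4 meV.

1.38 × 10^-4 meV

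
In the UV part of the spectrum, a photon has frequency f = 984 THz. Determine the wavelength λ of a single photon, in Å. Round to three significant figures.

3050 Å

Take c = 2.99792458e8 m/s.
Convert to SI: f = 984 THz = 9.84e14 Hz.
For a photon λ = c/f, so λ = 3.047e-7 m.
Converting to Å: λ = 3047 Å ≈ 3050 Å.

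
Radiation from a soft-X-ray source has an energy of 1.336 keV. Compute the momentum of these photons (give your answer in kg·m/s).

7.14e-25 kg·m/s

Take c = 2.99792458e8 m/s, 1 eV = 1.602176634e-19 J.
In SI units: E = 1.336 keV = 2.1405e-16 J.
The photon relation is p = E/c, giving p = 7.140e-25 kg·m/s.
So p ≈ 7.14e-25 kg·m/s.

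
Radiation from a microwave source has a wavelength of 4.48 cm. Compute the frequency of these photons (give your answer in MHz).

(c = 2.99792458 × 10^8 m/s.)
In SI units: λ = 4.48 cm = 0.0448 m.
Since f = c/λ for a photon, f = 6.692 × 10^9 Hz.
Converting to MHz: f = 6692 MHz ≈ 6690 MHz.

6690 MHz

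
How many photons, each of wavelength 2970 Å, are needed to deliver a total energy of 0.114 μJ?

1.70e11 photons

Per-photon energy: E = 6.688e-19 J (from wavelength = 2970 Å).
N = E_total / E_photon = 1.14e-7 J / 6.688e-19 J = 1.70e11.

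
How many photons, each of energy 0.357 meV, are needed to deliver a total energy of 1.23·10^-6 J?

Per-photon energy: E = 5.720·10^-23 J (from energy = 0.357 meV).
N = E_total / E_photon = 1.23·10^-6 J / 5.720·10^-23 J = 2.15·10^16.

2.15·10^16 photons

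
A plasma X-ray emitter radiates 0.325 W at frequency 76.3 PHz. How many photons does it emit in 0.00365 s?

2.35 × 10^13 photons

Total energy: E_total = P·t = 0.325 × 0.00365 = 0.001186 J.
Per-photon energy: E = 5.056 × 10^-17 J.
N = E_total / E_photon = 2.35 × 10^13.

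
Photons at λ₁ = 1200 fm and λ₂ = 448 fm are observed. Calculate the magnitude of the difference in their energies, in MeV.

1.73 MeV

Using E = hc/λ: E₁ = 1.655 × 10^-13 J, E₂ = 4.434 × 10^-13 J.
|ΔE| = |1.655 × 10^-13 − 4.434 × 10^-13| = 2.78 × 10^-13 J = 1.73 MeV.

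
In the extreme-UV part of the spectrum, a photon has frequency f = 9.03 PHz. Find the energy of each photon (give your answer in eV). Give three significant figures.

37.3 eV

Use h = 6.62607015 × 10^-34 J·s, 1 eV = 1.602176634 × 10^-19 J.
Convert to SI: f = 9.03 PHz = 9.03 × 10^15 Hz.
The photon relation is E = hf, giving E = 5.983 × 10^-18 J.
Converting to eV: E = 37.35 eV ≈ 37.3 eV.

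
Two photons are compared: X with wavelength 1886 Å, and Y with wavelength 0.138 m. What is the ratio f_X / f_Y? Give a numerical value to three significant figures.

f_X = 1.590e15 Hz (from wavelength = 1886 Å, via f = c/λ).
f_Y = 2.172e9 Hz (from wavelength = 0.138 m, via f = c/λ).
Ratio = 1.590e15 / 2.172e9 = 7.32e5.

7.32e5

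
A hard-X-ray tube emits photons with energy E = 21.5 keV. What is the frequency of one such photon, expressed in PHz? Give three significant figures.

(h = 6.62607015e-34 J·s, 1 eV = 1.602176634e-19 J.)
Convert to SI: E = 21.5 keV = 3.4447e-15 J.
The photon relation is f = E/h, giving f = 5.199e18 Hz.
Converting to PHz: f = 5199 PHz ≈ 5200 PHz.

5200 PHz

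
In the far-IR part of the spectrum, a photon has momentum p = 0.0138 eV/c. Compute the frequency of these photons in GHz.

(h = 6.62607015 × 10^-34 J·s, c = 2.99792458 × 10^8 m/s, 1 eV = 1.602176634 × 10^-19 J.)
Convert to SI: p = 0.0138 eV/c = 7.3751 × 10^-30 kg·m/s.
Apply f = pc/h: f = 3.337 × 10^12 Hz.
Converting to GHz: f = 3337 GHz ≈ 3340 GHz.

3340 GHz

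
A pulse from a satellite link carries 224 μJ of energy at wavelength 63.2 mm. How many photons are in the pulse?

Per-photon energy: E = 3.143e-24 J (from wavelength = 63.2 mm).
N = E_total / E_photon = 2.24e-4 J / 3.143e-24 J = 7.13e19.

7.13e19 photons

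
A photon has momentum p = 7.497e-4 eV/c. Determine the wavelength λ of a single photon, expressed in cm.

0.165 cm

(h = 6.62607015e-34 J·s, c = 2.99792458e8 m/s, 1 eV = 1.602176634e-19 J.)
In SI units: p = 7.497e-4 eV/c = 4.0066e-31 kg·m/s.
Since λ = h/p for a photon, λ = 0.001654 m.
Converting to cm: λ = 0.1654 cm ≈ 0.165 cm.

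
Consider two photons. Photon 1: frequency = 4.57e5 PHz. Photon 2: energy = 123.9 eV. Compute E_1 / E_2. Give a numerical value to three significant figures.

1.53e4

E_1 = 3.028e-13 J (from frequency = 4.57e5 PHz, via E = hf).
E_2 = 1.985e-17 J (from energy = 123.9 eV, via E given directly).
Ratio = 3.028e-13 / 1.985e-17 = 1.53e4.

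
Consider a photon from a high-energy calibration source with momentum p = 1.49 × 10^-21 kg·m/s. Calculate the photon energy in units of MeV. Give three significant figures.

Use c = 2.99792458 × 10^8 m/s, 1 eV = 1.602176634 × 10^-19 J.
Apply E = pc: E = 4.467 × 10^-13 J.
Converting to MeV: E = 2.788 MeV ≈ 2.79 MeV.

2.79 MeV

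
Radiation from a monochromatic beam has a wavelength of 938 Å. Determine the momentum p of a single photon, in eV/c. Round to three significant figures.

13.2 eV/c

Convert to SI: λ = 938 Å = 9.38e-8 m.
Since p = h/λ for a photon, p = 7.064e-27 kg·m/s.
Converting to eV/c: p = 13.22 eV/c ≈ 13.2 eV/c.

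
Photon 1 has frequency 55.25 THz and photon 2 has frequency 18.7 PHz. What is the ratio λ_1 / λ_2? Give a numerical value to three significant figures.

338

λ_1 = 5.426e-6 m (from frequency = 55.25 THz, via λ = c/f).
λ_2 = 1.603e-8 m (from frequency = 18.7 PHz, via λ = c/f).
Ratio = 5.426e-6 / 1.603e-8 = 338.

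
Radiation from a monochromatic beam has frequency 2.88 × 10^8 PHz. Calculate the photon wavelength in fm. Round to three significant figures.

Use c = 2.99792458 × 10^8 m/s.
First convert: f = 2.88 × 10^8 PHz = 2.88 × 10^23 Hz.
Apply λ = c/f: λ = 1.041 × 10^-15 m.
Converting to fm: λ = 1.041 fm ≈ 1.04 fm.

1.04 fm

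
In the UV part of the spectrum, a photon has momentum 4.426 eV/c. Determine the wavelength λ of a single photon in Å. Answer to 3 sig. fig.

2800 Å

In SI units: p = 4.426 eV/c = 2.3654e-27 kg·m/s.
Since λ = h/p for a photon, λ = 2.801e-7 m.
Converting to Å: λ = 2801 Å ≈ 2800 Å.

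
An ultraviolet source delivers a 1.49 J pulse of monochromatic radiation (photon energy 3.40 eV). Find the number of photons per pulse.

Per-photon energy: E = 5.447·10^-19 J (from energy = 3.40 eV).
N = E_total / E_photon = 1.49 J / 5.447·10^-19 J = 2.74·10^18.

2.74·10^18 photons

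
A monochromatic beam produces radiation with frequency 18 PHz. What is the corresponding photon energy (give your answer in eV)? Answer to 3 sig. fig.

In SI units: f = 18 PHz = 1.8 × 10^16 Hz.
For a photon E = hf, so E = 1.193 × 10^-17 J.
Converting to eV: E = 74.44 eV ≈ 74.4 eV.

74.4 eV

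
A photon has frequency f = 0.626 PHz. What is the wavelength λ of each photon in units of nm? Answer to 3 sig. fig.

(c = 2.99792458e8 m/s.)
In SI units: f = 0.626 PHz = 6.26e14 Hz.
Since λ = c/f for a photon, λ = 4.789e-7 m.
Converting to nm: λ = 478.9 nm ≈ 479 nm.

479 nm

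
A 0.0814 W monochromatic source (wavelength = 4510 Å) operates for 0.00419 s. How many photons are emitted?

Total energy: E_total = P·t = 0.0814 × 0.00419 = 3.411 × 10^-4 J.
Per-photon energy: E = 4.405 × 10^-19 J.
N = E_total / E_photon = 7.74 × 10^14.

7.74 × 10^14 photons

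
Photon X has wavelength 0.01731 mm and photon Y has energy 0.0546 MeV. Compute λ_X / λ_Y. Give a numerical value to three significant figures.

λ_X = 1.731 × 10^-5 m (from wavelength = 0.01731 mm, via λ given directly).
λ_Y = 2.271 × 10^-11 m (from energy = 0.0546 MeV, via λ = hc/E).
Ratio = 1.731 × 10^-5 / 2.271 × 10^-11 = 7.62 × 10^5.

7.62 × 10^5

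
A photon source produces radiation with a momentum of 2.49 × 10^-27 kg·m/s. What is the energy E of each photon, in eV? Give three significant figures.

4.66 eV

Take c = 2.99792458 × 10^8 m/s, 1 eV = 1.602176634 × 10^-19 J.
The photon relation is E = pc, giving E = 7.465 × 10^-19 J.
Converting to eV: E = 4.659 eV ≈ 4.66 eV.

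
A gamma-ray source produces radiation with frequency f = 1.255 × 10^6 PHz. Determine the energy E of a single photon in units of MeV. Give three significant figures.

5.19 MeV

In SI units: f = 1.255 × 10^6 PHz = 1.255 × 10^21 Hz.
The photon relation is E = hf, giving E = 8.316 × 10^-13 J.
Converting to MeV: E = 5.190 MeV ≈ 5.19 MeV.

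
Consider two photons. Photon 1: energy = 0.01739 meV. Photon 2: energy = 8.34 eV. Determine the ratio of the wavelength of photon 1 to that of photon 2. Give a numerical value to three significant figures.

4.80e5

λ_1 = 0.07130 m (from energy = 0.01739 meV, via λ = hc/E).
λ_2 = 1.487e-7 m (from energy = 8.34 eV, via λ = hc/E).
Ratio = 0.07130 / 1.487e-7 = 4.80e5.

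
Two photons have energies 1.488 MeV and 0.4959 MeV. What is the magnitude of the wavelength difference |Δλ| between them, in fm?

1670 fm

Using λ = hc/E: λ₁ = 8.3323 × 10^-13 m, λ₂ = 2.5002 × 10^-12 m.
|Δλ| = |8.3323 × 10^-13 − 2.5002 × 10^-12| = 1.67 × 10^-12 m = 1670 fm.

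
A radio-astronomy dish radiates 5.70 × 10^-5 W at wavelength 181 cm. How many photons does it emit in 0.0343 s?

1.78 × 10^19 photons

Total energy: E_total = P·t = 5.70 × 10^-5 × 0.0343 = 1.955 × 10^-6 J.
Per-photon energy: E = 1.097 × 10^-25 J.
N = E_total / E_photon = 1.78 × 10^19.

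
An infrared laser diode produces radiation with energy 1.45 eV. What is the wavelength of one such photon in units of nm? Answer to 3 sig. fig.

855 nm

Convert to SI: E = 1.45 eV = 2.3232e-19 J.
For a photon λ = hc/E, so λ = 8.551e-7 m.
Converting to nm: λ = 855.1 nm ≈ 855 nm.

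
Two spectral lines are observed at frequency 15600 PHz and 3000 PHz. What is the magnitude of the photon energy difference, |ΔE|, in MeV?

0.0521 MeV

Using E = hf: E₁ = 1.034·10^-14 J, E₂ = 1.988·10^-15 J.
|ΔE| = |1.034·10^-14 − 1.988·10^-15| = 8.35·10^-15 J = 0.0521 MeV.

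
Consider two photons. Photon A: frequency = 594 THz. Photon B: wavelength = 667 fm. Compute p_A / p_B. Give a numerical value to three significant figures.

1.32e-6

p_A = 1.313e-27 kg·m/s (from frequency = 594 THz, via p = hf/c).
p_B = 9.934e-22 kg·m/s (from wavelength = 667 fm, via p = h/λ).
Ratio = 1.313e-27 / 9.934e-22 = 1.32e-6.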